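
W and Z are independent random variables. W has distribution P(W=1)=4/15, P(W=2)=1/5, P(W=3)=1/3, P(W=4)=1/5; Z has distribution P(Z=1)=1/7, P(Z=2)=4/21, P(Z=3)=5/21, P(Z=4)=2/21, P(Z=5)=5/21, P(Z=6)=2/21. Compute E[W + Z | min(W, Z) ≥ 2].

61/9

P(min(W, Z) ≥ 2) = 22/35.
Summing (W+Z)·P(x,y) over outcomes with min(W, Z) ≥ 2 gives 1342/315.
E[W + Z | min(W, Z) ≥ 2] = (1342/315) / (22/35) = 61/9.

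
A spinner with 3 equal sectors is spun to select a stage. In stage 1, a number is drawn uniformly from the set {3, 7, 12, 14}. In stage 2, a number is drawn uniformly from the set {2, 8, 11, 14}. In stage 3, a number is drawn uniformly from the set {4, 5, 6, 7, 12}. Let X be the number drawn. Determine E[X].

E[X | stage 1] = (3+7+12+14)/4 = 9.
E[X | stage 2] = (2+8+11+14)/4 = 35/4.
E[X | stage 3] = (4+5+6+7+12)/5 = 34/5.
E[X] = (1/3)·(9) + (1/3)·(35/4) + (1/3)·(34/5) = 491/60.

491/60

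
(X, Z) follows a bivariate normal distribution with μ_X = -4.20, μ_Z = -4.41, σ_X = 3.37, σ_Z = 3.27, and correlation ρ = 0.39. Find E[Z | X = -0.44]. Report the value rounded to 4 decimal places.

For a bivariate normal, E[Z | X=x] = μ_Z + ρ·(σ_Z/σ_X)·(x − μ_X).
E[Z | X=-0.44] = -4.41 + (0.39)·(3.27/3.37)·(-0.44 − (-4.20)) = -4.41 + (0.37843)·(3.76) = -2.9871.

-2.9871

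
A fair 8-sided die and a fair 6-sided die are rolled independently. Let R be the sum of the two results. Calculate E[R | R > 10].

12

P(R > 10) = 5/24.
Σ over the event: 11·1/12 + 12·1/16 + 13·1/24 + 14·1/48 = 5/2.
E[R | R > 10] = (5/2) / (5/24) = 12.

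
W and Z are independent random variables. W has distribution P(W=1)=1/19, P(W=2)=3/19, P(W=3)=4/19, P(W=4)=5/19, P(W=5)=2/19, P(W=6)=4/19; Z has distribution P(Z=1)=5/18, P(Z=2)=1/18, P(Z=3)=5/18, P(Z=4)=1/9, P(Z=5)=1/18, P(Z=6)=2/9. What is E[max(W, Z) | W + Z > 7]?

813/143

P(W + Z > 7) = 143/342.
Summing max(W,Z)·P(x,y) over outcomes with W + Z > 7 gives 271/114.
E[max(W, Z) | W + Z > 7] = (271/114) / (143/342) = 813/143.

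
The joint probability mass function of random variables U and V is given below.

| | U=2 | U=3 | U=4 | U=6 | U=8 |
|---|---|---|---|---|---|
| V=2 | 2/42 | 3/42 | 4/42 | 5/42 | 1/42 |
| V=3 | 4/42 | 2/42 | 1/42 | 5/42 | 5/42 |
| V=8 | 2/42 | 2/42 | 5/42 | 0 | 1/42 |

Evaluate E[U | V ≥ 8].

19/5

P(V ≥ 8) = 5/21.
Σ U·P over the event = 2·(2/42) + 3·(2/42) + 4·(5/42) + 8·(1/42) = 19/21.
E[U | V ≥ 8] = (19/21) / (5/21) = 19/5.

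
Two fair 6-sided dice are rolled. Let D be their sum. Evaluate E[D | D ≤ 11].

48/7

P(D ≤ 11) = 35/36.
E[D | D ≤ 11] = (20/3) / (35/36) = 48/7.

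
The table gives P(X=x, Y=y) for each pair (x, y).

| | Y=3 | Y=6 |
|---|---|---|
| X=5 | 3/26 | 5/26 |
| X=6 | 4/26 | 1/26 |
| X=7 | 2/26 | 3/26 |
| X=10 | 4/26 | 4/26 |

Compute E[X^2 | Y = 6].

708/13

P(Y = 6) = 1/2.
Σ X^2·P over the event = 25·(5/26) + 36·(1/26) + 49·(3/26) + 100·(4/26) = 354/13.
E[X^2 | Y = 6] = (354/13) / (1/2) = 708/13.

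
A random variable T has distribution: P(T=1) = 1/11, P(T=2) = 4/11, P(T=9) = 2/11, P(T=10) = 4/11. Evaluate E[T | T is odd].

19/3

P(T is odd) = 3/11.
Σ over the event: 1·1/11 + 9·2/11 = 19/11.
E[T | T is odd] = (19/11) / (3/11) = 19/3.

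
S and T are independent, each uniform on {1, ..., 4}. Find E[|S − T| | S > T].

Outcomes with S > T: (2,1), (3,1), (3,2), (4,1), (4,2), (4,3), each with probability 1/16.
E[|S − T| | S > T] = (1 + 2 + 1 + 3 + 2 + 1) / 6 = 5/3.

5/3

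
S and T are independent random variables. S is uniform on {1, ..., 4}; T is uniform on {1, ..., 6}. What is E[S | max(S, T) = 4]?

Outcomes with max(S, T) = 4: (1,4), (2,4), (3,4), (4,1), (4,2), (4,3), (4,4), each with probability 1/24.
E[S | max(S, T) = 4] = (1 + 2 + 3 + 4 + 4 + 4 + 4) / 7 = 22/7.

22/7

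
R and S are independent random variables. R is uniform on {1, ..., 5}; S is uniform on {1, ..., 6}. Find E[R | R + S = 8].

7/2

Outcomes with R + S = 8: (2,6), (3,5), (4,4), (5,3), each with probability 1/30.
E[R | R + S = 8] = (2 + 3 + 4 + 5) / 4 = 7/2.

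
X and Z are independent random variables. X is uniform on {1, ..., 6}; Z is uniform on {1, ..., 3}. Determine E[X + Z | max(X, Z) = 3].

Outcomes with max(X, Z) = 3: (1,3), (2,3), (3,1), (3,2), (3,3), each with probability 1/18.
E[X + Z | max(X, Z) = 3] = (4 + 5 + 4 + 5 + 6) / 5 = 24/5.

24/5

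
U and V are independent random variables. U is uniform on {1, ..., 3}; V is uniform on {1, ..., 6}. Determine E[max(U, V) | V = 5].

5

Outcomes with V = 5: (1,5), (2,5), (3,5), each with probability 1/18.
E[max(U, V) | V = 5] = (5 + 5 + 5) / 3 = 5.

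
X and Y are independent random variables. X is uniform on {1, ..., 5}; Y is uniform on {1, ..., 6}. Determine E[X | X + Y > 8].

13/3

P(X + Y > 8) = 1/5.
Summing X·P(x,y) over outcomes with X + Y > 8 gives 13/15.
E[X | X + Y > 8] = (13/15) / (1/5) = 13/3.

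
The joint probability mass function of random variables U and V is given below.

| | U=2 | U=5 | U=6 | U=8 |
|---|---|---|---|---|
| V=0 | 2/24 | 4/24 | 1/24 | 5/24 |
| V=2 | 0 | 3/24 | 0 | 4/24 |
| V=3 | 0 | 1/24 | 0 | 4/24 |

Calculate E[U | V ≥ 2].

P(V ≥ 2) = 1/2.
Σ U·P over the event = 5·(3/24) + 5·(1/24) + 8·(4/24) + 8·(4/24) = 7/2.
E[U | V ≥ 2] = (7/2) / (1/2) = 7.

7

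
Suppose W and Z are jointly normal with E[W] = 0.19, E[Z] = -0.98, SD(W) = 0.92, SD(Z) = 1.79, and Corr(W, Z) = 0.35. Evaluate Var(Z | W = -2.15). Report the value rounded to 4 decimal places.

2.8116

Var(Z | W=x) = (1 − ρ²)·σ_Z².
Var(Z | W=-2.15) = (1.79)²·(1 − (0.35)²) = 3.2041·0.8775 = 2.8116.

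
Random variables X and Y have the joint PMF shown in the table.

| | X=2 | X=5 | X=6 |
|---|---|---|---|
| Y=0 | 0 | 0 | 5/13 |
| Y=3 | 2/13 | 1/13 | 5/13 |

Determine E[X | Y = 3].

P(Y = 3) = 8/13.
Σ X·P over the event = 2·(2/13) + 5·(1/13) + 6·(5/13) = 3.
E[X | Y = 3] = (3) / (8/13) = 39/8.

39/8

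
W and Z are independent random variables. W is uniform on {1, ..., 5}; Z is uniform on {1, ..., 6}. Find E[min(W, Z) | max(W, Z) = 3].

9/5

P(max(W, Z) = 3) = 1/6.
Summing min(W,Z)·P(x,y) over outcomes with max(W, Z) = 3 gives 3/10.
E[min(W, Z) | max(W, Z) = 3] = (3/10) / (1/6) = 9/5.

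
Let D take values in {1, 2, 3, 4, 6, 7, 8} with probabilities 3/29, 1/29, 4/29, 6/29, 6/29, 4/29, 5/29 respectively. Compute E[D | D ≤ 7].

35/8

P(D ≤ 7) = 24/29.
Σ over the event: 1·3/29 + 2·1/29 + 3·4/29 + 4·6/29 + 6·6/29 + 7·4/29 = 105/29.
E[D | D ≤ 7] = (105/29) / (24/29) = 35/8.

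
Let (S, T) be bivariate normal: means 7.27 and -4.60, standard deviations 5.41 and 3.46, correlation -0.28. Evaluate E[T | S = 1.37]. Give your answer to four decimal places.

-3.5435

For a bivariate normal, E[T | S=x] = μ_T + ρ·(σ_T/σ_S)·(x − μ_S).
E[T | S=1.37] = -4.60 + (-0.28)·(3.46/5.41)·(1.37 − (7.27)) = -4.60 + (-0.179076)·(-5.9) = -3.5435.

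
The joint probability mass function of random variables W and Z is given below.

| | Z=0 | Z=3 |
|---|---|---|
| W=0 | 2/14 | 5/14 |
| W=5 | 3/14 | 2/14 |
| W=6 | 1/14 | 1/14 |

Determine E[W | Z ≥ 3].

P(Z ≥ 3) = 4/7.
Σ W·P over the event = 0·(5/14) + 5·(2/14) + 6·(1/14) = 8/7.
E[W | Z ≥ 3] = (8/7) / (4/7) = 2.

2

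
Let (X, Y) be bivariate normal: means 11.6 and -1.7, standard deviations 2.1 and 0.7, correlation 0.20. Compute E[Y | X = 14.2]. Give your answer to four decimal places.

-1.5267

For a bivariate normal, E[Y | X=x] = μ_Y + ρ·(σ_Y/σ_X)·(x − μ_X).
E[Y | X=14.2] = -1.7 + (0.20)·(0.7/2.1)·(14.2 − (11.6)) = -1.7 + (0.066667)·(2.6) = -1.5267.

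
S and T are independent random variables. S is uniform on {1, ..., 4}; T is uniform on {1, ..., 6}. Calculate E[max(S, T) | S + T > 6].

Outcomes with S + T > 6: (1,6), (2,5), (2,6), (3,4), (3,5), (3,6), (4,3), (4,4), (4,5), (4,6), each with probability 1/24.
E[max(S, T) | S + T > 6] = (6 + 5 + 6 + 4 + 5 + 6 + 4 + 4 + 5 + 6) / 10 = 51/10.

51/10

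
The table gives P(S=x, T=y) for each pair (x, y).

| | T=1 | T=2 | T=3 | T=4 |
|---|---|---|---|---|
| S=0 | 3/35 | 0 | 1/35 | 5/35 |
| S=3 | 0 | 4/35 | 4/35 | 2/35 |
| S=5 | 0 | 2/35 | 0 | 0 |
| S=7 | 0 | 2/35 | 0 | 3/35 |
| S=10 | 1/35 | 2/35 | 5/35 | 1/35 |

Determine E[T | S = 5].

2

P(S = 5) = 2/35.
Summing T·P(S=x,T=y) over the conditioning event gives 4/35.
E[T | S = 5] = (4/35) / (2/35) = 2.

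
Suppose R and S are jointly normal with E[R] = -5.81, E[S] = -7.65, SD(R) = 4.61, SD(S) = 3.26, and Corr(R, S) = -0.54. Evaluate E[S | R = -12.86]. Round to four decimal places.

-4.9578

E[S | R=x] = μ_S + ρ(σ_S/σ_R)(x − μ_R) for jointly normal variables.
E[S | R=-12.86] = -7.65 + (-0.54)·(3.26/4.61)·(-12.86 − (-5.81)) = -7.65 + (-0.38187)·(-7.05) = -4.9578.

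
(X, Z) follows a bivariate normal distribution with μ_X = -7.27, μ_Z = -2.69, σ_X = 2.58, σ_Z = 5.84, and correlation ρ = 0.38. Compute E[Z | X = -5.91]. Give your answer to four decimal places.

-1.5202

For a bivariate normal, E[Z | X=x] = μ_Z + ρ·(σ_Z/σ_X)·(x − μ_X).
E[Z | X=-5.91] = -2.69 + (0.38)·(5.84/2.58)·(-5.91 − (-7.27)) = -2.69 + (0.86016)·(1.36) = -1.5202.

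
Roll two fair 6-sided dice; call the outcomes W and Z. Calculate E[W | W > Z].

14/3

P(W > Z) = 5/12.
Summing W·P(x,y) over outcomes with W > Z gives 35/18.
E[W | W > Z] = (35/18) / (5/12) = 14/3.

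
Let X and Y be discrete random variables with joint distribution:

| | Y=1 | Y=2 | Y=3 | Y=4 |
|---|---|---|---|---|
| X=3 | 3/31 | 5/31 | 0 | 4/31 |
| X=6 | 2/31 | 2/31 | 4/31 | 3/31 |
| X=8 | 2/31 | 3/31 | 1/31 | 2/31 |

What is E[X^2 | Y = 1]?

P(Y = 1) = 7/31.
Σ X^2·P over the event = 9·(3/31) + 36·(2/31) + 64·(2/31) = 227/31.
E[X^2 | Y = 1] = (227/31) / (7/31) = 227/7.

227/7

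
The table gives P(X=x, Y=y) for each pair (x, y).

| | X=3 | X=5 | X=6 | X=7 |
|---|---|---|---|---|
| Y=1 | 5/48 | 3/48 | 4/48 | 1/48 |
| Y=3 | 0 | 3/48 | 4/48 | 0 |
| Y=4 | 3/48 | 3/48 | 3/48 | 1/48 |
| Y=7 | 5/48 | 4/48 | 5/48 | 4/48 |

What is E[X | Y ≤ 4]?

P(Y ≤ 4) = 5/8.
Summing X·P(X=x,Y=y) over the conditioning event gives 149/48.
E[X | Y ≤ 4] = (149/48) / (5/8) = 149/30.

149/30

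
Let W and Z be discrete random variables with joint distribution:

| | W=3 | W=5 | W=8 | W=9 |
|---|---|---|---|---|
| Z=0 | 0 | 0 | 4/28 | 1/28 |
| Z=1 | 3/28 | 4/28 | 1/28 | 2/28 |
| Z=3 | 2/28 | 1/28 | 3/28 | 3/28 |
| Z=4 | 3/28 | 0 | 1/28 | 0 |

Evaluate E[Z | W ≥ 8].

5/3

P(W ≥ 8) = 15/28.
Σ Z·P over the event = 0·(4/28) + 1·(1/28) + 3·(3/28) + 4·(1/28) + 0·(1/28) + 1·(2/28) + 3·(3/28) = 25/28.
E[Z | W ≥ 8] = (25/28) / (15/28) = 5/3.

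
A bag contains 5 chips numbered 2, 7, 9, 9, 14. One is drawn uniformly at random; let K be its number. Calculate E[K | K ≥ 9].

P(K ≥ 9) = 3/5.
Σ over the event: 9·2/5 + 14·1/5 = 32/5.
E[K | K ≥ 9] = (32/5) / (3/5) = 32/3.

32/3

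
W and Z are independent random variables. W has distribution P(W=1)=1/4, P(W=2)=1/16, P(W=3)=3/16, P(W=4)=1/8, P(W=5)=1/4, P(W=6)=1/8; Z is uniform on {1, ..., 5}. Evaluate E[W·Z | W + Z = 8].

P(W + Z = 8) = 11/80.
Summing WZ·P(x,y) over outcomes with W + Z = 8 gives 161/80.
E[W·Z | W + Z = 8] = (161/80) / (11/80) = 161/11.

161/11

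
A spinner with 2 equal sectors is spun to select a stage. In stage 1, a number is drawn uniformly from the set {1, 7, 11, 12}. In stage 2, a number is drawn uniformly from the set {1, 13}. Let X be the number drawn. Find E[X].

59/8

E[X | stage 1] = (1+7+11+12)/4 = 31/4.
E[X | stage 2] = (1+13)/2 = 7.
By the law of total expectation,
E[X] = (1/2)·(31/4) + (1/2)·(7) = 59/8.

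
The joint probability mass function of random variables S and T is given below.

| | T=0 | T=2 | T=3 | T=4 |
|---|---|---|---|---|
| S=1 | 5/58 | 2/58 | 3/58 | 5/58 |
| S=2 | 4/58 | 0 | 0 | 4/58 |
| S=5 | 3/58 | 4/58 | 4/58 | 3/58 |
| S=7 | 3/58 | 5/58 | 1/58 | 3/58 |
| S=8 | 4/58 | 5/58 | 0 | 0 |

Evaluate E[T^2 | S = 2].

P(S = 2) = 4/29.
Summing T^2·P(S=x,T=y) over the conditioning event gives 32/29.
E[T^2 | S = 2] = (32/29) / (4/29) = 8.

8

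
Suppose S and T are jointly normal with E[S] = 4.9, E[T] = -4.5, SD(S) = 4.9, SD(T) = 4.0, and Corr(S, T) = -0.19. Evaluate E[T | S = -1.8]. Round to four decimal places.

-3.4608

E[T | S=x] = μ_T + ρ(σ_T/σ_S)(x − μ_S) for jointly normal variables.
E[T | S=-1.8] = -4.5 + (-0.19)·(4.0/4.9)·(-1.8 − (4.9)) = -4.5 + (-0.1551)·(-6.7) = -3.4608.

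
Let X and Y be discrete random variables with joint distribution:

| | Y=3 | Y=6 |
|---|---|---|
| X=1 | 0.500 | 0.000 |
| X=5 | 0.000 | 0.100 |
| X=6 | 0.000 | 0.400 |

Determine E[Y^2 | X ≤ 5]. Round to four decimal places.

P(X ≤ 5) = 0.600.
Σ Y^2·P over the event = 9·(0.500) + 36·(0.100) = 8.100.
E[Y^2 | X ≤ 5] = (8.100) / (0.600) = 13.5000.

13.5000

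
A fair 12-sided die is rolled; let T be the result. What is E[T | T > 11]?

12

Given T > 11, T is equally likely to be any of {12}.
E[T | T > 11] = (12) / 1 = 12.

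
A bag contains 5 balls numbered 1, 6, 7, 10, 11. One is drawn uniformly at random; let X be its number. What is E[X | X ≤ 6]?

P(X ≤ 6) = 2/5.
Σ over the event: 1·1/5 + 6·1/5 = 7/5.
E[X | X ≤ 6] = (7/5) / (2/5) = 7/2.

7/2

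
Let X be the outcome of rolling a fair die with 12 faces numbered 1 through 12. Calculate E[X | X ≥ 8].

Given X ≥ 8, X is equally likely to be any of {8, 9, 10, 11, 12}.
E[X | X ≥ 8] = (8 + 9 + 10 + 11 + 12) / 5 = 10.

10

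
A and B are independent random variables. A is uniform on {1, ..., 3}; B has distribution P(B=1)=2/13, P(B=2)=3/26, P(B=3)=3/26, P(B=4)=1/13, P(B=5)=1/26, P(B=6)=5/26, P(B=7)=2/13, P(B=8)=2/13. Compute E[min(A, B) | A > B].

P(A > B) = 11/78.
Summing min(A,B)·P(x,y) over outcomes with A > B gives 7/39.
E[min(A, B) | A > B] = (7/39) / (11/78) = 14/11.

14/11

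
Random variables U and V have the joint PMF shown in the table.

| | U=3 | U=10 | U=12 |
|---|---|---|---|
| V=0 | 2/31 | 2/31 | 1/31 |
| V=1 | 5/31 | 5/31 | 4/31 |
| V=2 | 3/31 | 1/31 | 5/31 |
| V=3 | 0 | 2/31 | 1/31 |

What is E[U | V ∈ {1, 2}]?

192/23

P(V ∈ {1, 2}) = 23/31.
Σ U·P over the event = 3·(5/31) + 3·(3/31) + 10·(5/31) + 10·(1/31) + 12·(4/31) + 12·(5/31) = 192/31.
E[U | V ∈ {1, 2}] = (192/31) / (23/31) = 192/23.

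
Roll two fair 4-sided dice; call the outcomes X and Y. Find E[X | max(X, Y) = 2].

5/3

Outcomes with max(X, Y) = 2: (1,2), (2,1), (2,2), each with probability 1/16.
E[X | max(X, Y) = 2] = (1 + 2 + 2) / 3 = 5/3.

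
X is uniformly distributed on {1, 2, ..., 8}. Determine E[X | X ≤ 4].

5/2

Given X ≤ 4, X is equally likely to be any of {1, 2, 3, 4}.
E[X | X ≤ 4] = (1 + 2 + 3 + 4) / 4 = 5/2.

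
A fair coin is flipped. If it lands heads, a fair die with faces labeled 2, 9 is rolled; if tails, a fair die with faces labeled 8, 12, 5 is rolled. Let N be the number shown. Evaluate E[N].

83/12

E[N | heads] = (2+9)/2 = 11/2.
E[N | tails] = (8+12+5)/3 = 25/3.
E[N] = (1/2)·(11/2) + (1/2)·(25/3) = 83/12.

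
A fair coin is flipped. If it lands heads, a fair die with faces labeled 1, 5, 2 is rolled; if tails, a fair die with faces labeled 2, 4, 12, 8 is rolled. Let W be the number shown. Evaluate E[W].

55/12

E[W | heads] = (1+5+2)/3 = 8/3.
E[W | tails] = (2+4+12+8)/4 = 13/2.
E[W] = (1/2)·(8/3) + (1/2)·(13/2) = 55/12.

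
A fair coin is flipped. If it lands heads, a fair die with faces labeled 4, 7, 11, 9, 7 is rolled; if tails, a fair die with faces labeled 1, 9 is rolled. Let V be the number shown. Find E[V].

63/10

E[V | heads] = (4+7+11+9+7)/5 = 38/5.
E[V | tails] = (1+9)/2 = 5.
By the law of total expectation,
E[V] = (1/2)·(38/5) + (1/2)·(5) = 63/10.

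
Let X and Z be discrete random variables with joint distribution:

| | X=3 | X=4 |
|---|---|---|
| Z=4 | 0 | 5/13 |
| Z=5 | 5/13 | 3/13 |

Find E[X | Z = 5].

P(Z = 5) = 8/13.
Σ X·P over the event = 3·(5/13) + 4·(3/13) = 27/13.
E[X | Z = 5] = (27/13) / (8/13) = 27/8.

27/8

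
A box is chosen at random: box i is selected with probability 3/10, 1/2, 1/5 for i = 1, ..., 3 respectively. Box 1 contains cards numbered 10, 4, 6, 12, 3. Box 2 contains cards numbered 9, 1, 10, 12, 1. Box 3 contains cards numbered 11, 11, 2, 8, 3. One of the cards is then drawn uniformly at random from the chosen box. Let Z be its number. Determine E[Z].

34/5

E[Z | box 1] = (10+4+6+12+3)/5 = 7.
E[Z | box 2] = (9+1+10+12+1)/5 = 33/5.
E[Z | box 3] = (11+11+2+8+3)/5 = 7.
E[Z] = (3/10)·(7) + (1/2)·(33/5) + (1/5)·(7) = 34/5.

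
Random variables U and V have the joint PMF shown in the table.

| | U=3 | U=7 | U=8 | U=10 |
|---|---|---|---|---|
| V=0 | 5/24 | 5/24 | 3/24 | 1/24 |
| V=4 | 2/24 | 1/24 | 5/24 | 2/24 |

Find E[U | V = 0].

P(V = 0) = 7/12.
Summing U·P(U=x,V=y) over the conditioning event gives 7/2.
E[U | V = 0] = (7/2) / (7/12) = 6.

6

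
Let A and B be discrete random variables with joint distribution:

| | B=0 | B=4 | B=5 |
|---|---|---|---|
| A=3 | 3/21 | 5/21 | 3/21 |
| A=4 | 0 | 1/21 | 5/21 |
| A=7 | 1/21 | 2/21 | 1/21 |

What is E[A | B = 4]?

P(B = 4) = 8/21.
Summing A·P(A=x,B=y) over the conditioning event gives 11/7.
E[A | B = 4] = (11/7) / (8/21) = 33/8.

33/8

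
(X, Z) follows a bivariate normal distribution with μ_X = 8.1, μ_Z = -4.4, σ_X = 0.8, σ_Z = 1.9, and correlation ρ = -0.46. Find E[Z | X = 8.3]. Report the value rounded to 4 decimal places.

-4.6185

The regression of Z on X has slope ρ·σ_Z/σ_X and passes through (μ_X, μ_Z).
E[Z | X=8.3] = -4.4 + (-0.46)·(1.9/0.8)·(8.3 − (8.1)) = -4.4 + (-1.0925)·(0.2) = -4.6185.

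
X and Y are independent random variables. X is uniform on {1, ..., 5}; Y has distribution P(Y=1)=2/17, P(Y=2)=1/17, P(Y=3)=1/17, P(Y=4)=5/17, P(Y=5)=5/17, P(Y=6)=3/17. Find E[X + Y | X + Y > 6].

447/53

P(X + Y > 6) = 53/85.
Summing (X+Y)·P(x,y) over outcomes with X + Y > 6 gives 447/85.
E[X + Y | X + Y > 6] = (447/85) / (53/85) = 447/53.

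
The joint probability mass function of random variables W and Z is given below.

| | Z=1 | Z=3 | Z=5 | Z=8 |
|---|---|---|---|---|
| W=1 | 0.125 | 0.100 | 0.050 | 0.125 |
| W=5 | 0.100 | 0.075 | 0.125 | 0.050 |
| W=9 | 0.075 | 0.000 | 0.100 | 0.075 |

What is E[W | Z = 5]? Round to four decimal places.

5.7273

P(Z = 5) = 0.275.
Σ W·P over the event = 1·(0.050) + 5·(0.125) + 9·(0.100) = 1.575.
E[W | Z = 5] = (1.575) / (0.275) = 5.7273.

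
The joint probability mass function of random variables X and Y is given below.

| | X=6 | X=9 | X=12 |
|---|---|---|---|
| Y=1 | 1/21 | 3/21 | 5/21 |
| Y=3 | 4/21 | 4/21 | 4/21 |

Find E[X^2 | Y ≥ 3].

87

P(Y ≥ 3) = 4/7.
Σ X^2·P over the event = 36·(4/21) + 81·(4/21) + 144·(4/21) = 348/7.
E[X^2 | Y ≥ 3] = (348/7) / (4/7) = 87.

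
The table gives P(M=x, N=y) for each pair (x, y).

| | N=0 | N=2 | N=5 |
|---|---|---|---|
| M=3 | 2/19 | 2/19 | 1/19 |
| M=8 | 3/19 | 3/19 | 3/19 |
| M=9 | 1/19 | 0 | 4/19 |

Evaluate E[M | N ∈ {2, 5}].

P(N ∈ {2, 5}) = 13/19.
Σ M·P over the event = 3·(2/19) + 3·(1/19) + 8·(3/19) + 8·(3/19) + 9·(4/19) = 93/19.
E[M | N ∈ {2, 5}] = (93/19) / (13/19) = 93/13.

93/13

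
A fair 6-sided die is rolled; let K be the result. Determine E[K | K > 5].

Given K > 5, K is equally likely to be any of {6}.
E[K | K > 5] = (6) / 1 = 6.

6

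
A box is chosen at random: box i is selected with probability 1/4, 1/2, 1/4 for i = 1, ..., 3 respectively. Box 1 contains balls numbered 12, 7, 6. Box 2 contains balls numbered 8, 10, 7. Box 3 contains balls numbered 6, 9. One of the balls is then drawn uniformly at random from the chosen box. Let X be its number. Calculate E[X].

E[X | box 1] = (12+7+6)/3 = 25/3.
E[X | box 2] = (8+10+7)/3 = 25/3.
E[X | box 3] = (6+9)/2 = 15/2.
E[X] = (1/4)·(25/3) + (1/2)·(25/3) + (1/4)·(15/2) = 65/8.

65/8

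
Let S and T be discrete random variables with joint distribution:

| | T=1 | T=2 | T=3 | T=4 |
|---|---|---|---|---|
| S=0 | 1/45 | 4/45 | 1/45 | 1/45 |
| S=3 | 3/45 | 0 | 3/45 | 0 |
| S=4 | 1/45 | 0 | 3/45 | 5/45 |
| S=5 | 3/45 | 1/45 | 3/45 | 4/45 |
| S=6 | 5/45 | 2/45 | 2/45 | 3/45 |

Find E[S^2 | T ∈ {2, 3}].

319/19

P(T ∈ {2, 3}) = 19/45.
Σ S^2·P over the event = 0·(4/45) + 0·(1/45) + 9·(3/45) + 16·(3/45) + 25·(1/45) + 25·(3/45) + 36·(2/45) + 36·(2/45) = 319/45.
E[S^2 | T ∈ {2, 3}] = (319/45) / (19/45) = 319/19.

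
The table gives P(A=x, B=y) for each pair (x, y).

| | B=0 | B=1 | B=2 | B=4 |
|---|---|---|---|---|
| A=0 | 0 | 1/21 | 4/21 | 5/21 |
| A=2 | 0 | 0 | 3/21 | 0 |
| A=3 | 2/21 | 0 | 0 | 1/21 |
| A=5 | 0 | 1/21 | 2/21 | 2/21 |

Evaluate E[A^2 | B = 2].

62/9

P(B = 2) = 3/7.
Σ A^2·P over the event = 0·(4/21) + 4·(3/21) + 25·(2/21) = 62/21.
E[A^2 | B = 2] = (62/21) / (3/7) = 62/9.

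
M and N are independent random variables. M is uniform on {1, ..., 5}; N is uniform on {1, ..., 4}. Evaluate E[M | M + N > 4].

P(M + N > 4) = 7/10.
Summing M·P(x,y) over outcomes with M + N > 4 gives 5/2.
E[M | M + N > 4] = (5/2) / (7/10) = 25/7.

25/7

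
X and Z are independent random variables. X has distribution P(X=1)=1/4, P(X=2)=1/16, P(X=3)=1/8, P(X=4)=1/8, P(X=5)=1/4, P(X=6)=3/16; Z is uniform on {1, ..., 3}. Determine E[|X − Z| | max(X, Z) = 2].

P(max(X, Z) = 2) = 1/8.
Summing |X−Z|·P(x,y) over outcomes with max(X, Z) = 2 gives 5/48.
E[|X − Z| | max(X, Z) = 2] = (5/48) / (1/8) = 5/6.

5/6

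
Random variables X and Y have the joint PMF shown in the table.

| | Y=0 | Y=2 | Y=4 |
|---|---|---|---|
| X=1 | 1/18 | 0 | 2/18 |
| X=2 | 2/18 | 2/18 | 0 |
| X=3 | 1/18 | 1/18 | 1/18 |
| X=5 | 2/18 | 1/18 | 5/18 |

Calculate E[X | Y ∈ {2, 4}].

7/2

P(Y ∈ {2, 4}) = 2/3.
Σ X·P over the event = 1·(2/18) + 2·(2/18) + 3·(1/18) + 3·(1/18) + 5·(1/18) + 5·(5/18) = 7/3.
E[X | Y ∈ {2, 4}] = (7/3) / (2/3) = 7/2.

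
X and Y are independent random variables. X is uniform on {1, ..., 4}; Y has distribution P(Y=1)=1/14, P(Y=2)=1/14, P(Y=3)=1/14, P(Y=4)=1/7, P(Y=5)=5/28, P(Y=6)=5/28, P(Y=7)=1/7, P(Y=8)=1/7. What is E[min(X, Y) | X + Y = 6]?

23/13

P(X + Y = 6) = 13/112.
Summing min(X,Y)·P(x,y) over outcomes with X + Y = 6 gives 23/112.
E[min(X, Y) | X + Y = 6] = (23/112) / (13/112) = 23/13.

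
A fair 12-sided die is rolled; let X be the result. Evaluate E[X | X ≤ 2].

Given X ≤ 2, X is equally likely to be any of {1, 2}.
E[X | X ≤ 2] = (1 + 2) / 2 = 3/2.

3/2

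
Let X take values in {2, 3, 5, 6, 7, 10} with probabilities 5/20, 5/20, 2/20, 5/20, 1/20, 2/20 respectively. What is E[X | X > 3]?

P(X > 3) = 1/2.
Σ over the event: 5·1/10 + 6·1/4 + 7·1/20 + 10·1/10 = 67/20.
E[X | X > 3] = (67/20) / (1/2) = 67/10.

67/10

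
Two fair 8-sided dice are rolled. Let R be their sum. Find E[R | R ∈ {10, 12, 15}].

80/7

P(R ∈ {10, 12, 15}) = 7/32.
Σ over the event: 10·7/64 + 12·5/64 + 15·1/32 = 5/2.
E[R | R ∈ {10, 12, 15}] = (5/2) / (7/32) = 80/7.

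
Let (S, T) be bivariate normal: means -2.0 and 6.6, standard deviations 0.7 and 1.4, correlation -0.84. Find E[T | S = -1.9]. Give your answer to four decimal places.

E[T | S=x] = μ_T + ρ(σ_T/σ_S)(x − μ_S) for jointly normal variables.
E[T | S=-1.9] = 6.6 + (-0.84)·(1.4/0.7)·(-1.9 − (-2.0)) = 6.6 + (-1.68)·(0.1) = 6.4320.

6.4320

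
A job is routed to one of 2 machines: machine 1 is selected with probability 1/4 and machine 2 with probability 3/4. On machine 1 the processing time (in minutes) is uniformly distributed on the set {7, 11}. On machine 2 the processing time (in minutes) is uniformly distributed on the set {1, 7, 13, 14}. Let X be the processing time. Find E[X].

E[X | machine 1] = (7+11)/2 = 9.
E[X | machine 2] = (1+7+13+14)/4 = 35/4.
E[X] = (1/4)·(9) + (3/4)·(35/4) = 141/16.

141/16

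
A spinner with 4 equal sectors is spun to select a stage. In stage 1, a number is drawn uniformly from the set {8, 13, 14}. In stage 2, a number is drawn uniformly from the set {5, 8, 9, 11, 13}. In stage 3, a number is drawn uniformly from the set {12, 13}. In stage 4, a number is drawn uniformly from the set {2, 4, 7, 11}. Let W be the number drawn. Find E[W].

1181/120

E[W | stage 1] = (8+13+14)/3 = 35/3.
E[W | stage 2] = (5+8+9+11+13)/5 = 46/5.
E[W | stage 3] = (12+13)/2 = 25/2.
E[W | stage 4] = (2+4+7+11)/4 = 6.
By the law of total expectation,
E[W] = (1/4)·(35/3) + (1/4)·(46/5) + (1/4)·(25/2) + (1/4)·(6) = 1181/120.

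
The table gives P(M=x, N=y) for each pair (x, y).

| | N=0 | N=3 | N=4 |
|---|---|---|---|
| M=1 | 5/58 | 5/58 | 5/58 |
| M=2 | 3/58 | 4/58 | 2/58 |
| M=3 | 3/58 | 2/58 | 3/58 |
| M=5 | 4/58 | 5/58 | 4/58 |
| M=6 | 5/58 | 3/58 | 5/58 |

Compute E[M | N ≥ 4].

68/19

P(N ≥ 4) = 19/58.
Summing M·P(M=x,N=y) over the conditioning event gives 34/29.
E[M | N ≥ 4] = (34/29) / (19/58) = 68/19.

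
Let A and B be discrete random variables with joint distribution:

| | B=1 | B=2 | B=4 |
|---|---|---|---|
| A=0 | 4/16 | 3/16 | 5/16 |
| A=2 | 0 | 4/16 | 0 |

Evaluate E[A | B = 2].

8/7

P(B = 2) = 7/16.
Summing A·P(A=x,B=y) over the conditioning event gives 1/2.
E[A | B = 2] = (1/2) / (7/16) = 8/7.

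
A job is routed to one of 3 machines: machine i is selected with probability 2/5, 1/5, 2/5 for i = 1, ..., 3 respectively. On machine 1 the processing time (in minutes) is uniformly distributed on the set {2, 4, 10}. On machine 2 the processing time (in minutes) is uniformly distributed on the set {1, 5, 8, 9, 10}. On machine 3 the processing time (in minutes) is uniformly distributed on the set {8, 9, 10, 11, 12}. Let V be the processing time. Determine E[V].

E[V | machine 1] = (2+4+10)/3 = 16/3.
E[V | machine 2] = (1+5+8+9+10)/5 = 33/5.
E[V | machine 3] = (8+9+10+11+12)/5 = 10.
By the law of total expectation,
E[V] = (2/5)·(16/3) + (1/5)·(33/5) + (2/5)·(10) = 559/75.

559/75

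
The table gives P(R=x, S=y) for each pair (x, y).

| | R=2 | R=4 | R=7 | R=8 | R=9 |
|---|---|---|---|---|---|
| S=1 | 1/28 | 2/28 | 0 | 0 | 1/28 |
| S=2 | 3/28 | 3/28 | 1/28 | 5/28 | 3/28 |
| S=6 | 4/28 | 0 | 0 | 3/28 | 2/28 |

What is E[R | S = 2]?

92/15

P(S = 2) = 15/28.
Σ R·P over the event = 2·(3/28) + 4·(3/28) + 7·(1/28) + 8·(5/28) + 9·(3/28) = 23/7.
E[R | S = 2] = (23/7) / (15/28) = 92/15.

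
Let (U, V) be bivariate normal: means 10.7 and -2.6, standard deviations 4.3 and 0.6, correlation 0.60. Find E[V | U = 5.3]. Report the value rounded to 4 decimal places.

For a bivariate normal, E[V | U=x] = μ_V + ρ·(σ_V/σ_U)·(x − μ_U).
E[V | U=5.3] = -2.6 + (0.60)·(0.6/4.3)·(5.3 − (10.7)) = -2.6 + (0.083721)·(-5.4) = -3.0521.

-3.0521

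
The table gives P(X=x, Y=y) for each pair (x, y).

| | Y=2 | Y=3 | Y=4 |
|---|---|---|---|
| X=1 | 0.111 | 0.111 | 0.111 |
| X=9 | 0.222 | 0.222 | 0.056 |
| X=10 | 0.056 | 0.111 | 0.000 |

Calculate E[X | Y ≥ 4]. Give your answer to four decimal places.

P(Y ≥ 4) = 0.167.
Σ X·P over the event = 1·(0.111) + 9·(0.056) = 0.615.
E[X | Y ≥ 4] = (0.615) / (0.167) = 3.6826.

3.6826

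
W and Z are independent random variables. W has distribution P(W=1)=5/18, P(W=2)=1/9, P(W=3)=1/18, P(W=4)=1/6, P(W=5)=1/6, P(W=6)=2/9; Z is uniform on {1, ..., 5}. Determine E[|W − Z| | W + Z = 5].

27/11

P(W + Z = 5) = 11/90.
Summing |W−Z|·P(x,y) over outcomes with W + Z = 5 gives 3/10.
E[|W − Z| | W + Z = 5] = (3/10) / (11/90) = 27/11.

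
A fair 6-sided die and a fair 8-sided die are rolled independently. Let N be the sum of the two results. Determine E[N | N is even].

P(N is even) = 1/2.
Σ over the event: 2·1/48 + 4·1/16 + 6·5/48 + 8·1/8 + 10·5/48 + 12·1/16 + 14·1/48 = 4.
E[N | N is even] = (4) / (1/2) = 8.

8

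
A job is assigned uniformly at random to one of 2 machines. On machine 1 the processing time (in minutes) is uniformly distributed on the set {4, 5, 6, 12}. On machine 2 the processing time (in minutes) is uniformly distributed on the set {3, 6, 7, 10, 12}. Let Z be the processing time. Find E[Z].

E[Z | machine 1] = (4+5+6+12)/4 = 27/4.
E[Z | machine 2] = (3+6+7+10+12)/5 = 38/5.
By the law of total expectation,
E[Z] = (1/2)·(27/4) + (1/2)·(38/5) = 287/40.

287/40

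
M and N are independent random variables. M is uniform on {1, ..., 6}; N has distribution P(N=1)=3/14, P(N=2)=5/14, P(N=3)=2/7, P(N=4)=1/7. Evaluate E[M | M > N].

232/51

P(M > N) = 17/28.
Summing M·P(x,y) over outcomes with M > N gives 58/21.
E[M | M > N] = (58/21) / (17/28) = 232/51.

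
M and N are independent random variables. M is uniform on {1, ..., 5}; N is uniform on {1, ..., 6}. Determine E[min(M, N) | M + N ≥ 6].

P(M + N ≥ 6) = 2/3.
Summing min(M,N)·P(x,y) over outcomes with M + N ≥ 6 gives 19/10.
E[min(M, N) | M + N ≥ 6] = (19/10) / (2/3) = 57/20.

57/20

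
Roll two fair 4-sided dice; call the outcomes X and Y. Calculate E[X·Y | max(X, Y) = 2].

P(max(X, Y) = 2) = 3/16.
Summing XY·P(x,y) over outcomes with max(X, Y) = 2 gives 1/2.
E[X·Y | max(X, Y) = 2] = (1/2) / (3/16) = 8/3.

8/3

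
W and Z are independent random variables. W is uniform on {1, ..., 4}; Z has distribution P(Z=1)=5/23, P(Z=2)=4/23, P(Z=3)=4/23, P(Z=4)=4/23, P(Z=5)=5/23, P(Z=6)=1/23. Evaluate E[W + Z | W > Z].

44/9

P(W > Z) = 27/92.
Summing (W+Z)·P(x,y) over outcomes with W > Z gives 33/23.
E[W + Z | W > Z] = (33/23) / (27/92) = 44/9.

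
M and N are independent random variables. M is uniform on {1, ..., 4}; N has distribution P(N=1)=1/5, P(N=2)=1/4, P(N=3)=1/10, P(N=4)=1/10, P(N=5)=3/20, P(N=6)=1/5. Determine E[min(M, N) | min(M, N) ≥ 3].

P(min(M, N) ≥ 3) = 11/40.
Summing min(M,N)·P(x,y) over outcomes with min(M, N) ≥ 3 gives 15/16.
E[min(M, N) | min(M, N) ≥ 3] = (15/16) / (11/40) = 75/22.

75/22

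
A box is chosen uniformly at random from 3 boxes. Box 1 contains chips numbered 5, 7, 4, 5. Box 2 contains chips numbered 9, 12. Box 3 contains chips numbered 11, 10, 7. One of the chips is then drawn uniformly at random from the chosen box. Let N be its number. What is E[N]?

E[N | box 1] = (5+7+4+5)/4 = 21/4.
E[N | box 2] = (9+12)/2 = 21/2.
E[N | box 3] = (11+10+7)/3 = 28/3.
E[N] = (1/3)·(21/4) + (1/3)·(21/2) + (1/3)·(28/3) = 301/36.

301/36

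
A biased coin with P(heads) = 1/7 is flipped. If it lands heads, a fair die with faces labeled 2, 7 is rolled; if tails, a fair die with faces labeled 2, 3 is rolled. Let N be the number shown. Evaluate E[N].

39/14

E[N | heads] = (2+7)/2 = 9/2.
E[N | tails] = (2+3)/2 = 5/2.
E[N] = (1/7)·(9/2) + (6/7)·(5/2) = 39/14.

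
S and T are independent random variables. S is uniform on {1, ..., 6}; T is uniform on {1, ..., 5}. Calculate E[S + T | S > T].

P(S > T) = 1/2.
Summing (S+T)·P(x,y) over outcomes with S > T gives 7/2.
E[S + T | S > T] = (7/2) / (1/2) = 7.

7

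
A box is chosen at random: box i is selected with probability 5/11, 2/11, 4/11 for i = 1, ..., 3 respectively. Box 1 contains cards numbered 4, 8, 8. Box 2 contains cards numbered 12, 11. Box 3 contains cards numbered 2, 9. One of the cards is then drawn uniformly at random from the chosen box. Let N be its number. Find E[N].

E[N | box 1] = (4+8+8)/3 = 20/3.
E[N | box 2] = (12+11)/2 = 23/2.
E[N | box 3] = (2+9)/2 = 11/2.
E[N] = (5/11)·(20/3) + (2/11)·(23/2) + (4/11)·(11/2) = 235/33.

235/33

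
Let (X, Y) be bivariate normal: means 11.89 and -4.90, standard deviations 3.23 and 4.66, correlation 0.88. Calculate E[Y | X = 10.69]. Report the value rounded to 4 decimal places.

The regression of Y on X has slope ρ·σ_Y/σ_X and passes through (μ_X, μ_Y).
E[Y | X=10.69] = -4.90 + (0.88)·(4.66/3.23)·(10.69 − (11.89)) = -4.90 + (1.2696)·(-1.2) = -6.4235.

-6.4235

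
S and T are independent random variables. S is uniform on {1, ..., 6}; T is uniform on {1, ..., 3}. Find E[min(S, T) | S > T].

P(S > T) = 2/3.
Summing min(S,T)·P(x,y) over outcomes with S > T gives 11/9.
E[min(S, T) | S > T] = (11/9) / (2/3) = 11/6.

11/6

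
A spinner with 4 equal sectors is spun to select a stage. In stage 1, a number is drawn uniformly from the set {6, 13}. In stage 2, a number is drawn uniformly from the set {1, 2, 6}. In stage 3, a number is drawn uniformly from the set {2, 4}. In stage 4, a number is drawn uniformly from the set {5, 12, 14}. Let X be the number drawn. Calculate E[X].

155/24

E[X | stage 1] = (6+13)/2 = 19/2.
E[X | stage 2] = (1+2+6)/3 = 3.
E[X | stage 3] = (2+4)/2 = 3.
E[X | stage 4] = (5+12+14)/3 = 31/3.
By the law of total expectation,
E[X] = (1/4)·(19/2) + (1/4)·(3) + (1/4)·(3) + (1/4)·(31/3) = 155/24.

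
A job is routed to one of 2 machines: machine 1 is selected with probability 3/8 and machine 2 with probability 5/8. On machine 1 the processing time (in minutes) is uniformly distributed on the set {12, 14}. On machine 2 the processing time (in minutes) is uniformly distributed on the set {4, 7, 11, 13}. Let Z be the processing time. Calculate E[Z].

331/32

E[Z | machine 1] = (12+14)/2 = 13.
E[Z | machine 2] = (4+7+11+13)/4 = 35/4.
E[Z] = (3/8)·(13) + (5/8)·(35/4) = 331/32.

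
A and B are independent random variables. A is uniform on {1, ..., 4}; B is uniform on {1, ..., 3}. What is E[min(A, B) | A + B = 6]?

5/2

Outcomes with A + B = 6: (3,3), (4,2), each with probability 1/12.
E[min(A, B) | A + B = 6] = (3 + 2) / 2 = 5/2.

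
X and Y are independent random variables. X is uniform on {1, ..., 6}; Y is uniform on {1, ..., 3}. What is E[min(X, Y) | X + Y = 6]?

Outcomes with X + Y = 6: (3,3), (4,2), (5,1), each with probability 1/18.
E[min(X, Y) | X + Y = 6] = (3 + 2 + 1) / 3 = 2.

2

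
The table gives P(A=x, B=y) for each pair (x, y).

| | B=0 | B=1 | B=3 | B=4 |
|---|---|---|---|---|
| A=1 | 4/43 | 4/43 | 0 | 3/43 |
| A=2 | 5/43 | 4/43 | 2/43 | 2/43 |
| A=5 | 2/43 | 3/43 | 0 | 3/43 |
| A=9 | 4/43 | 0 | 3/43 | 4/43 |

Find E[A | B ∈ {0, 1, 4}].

P(B ∈ {0, 1, 4}) = 38/43.
Summing A·P(A=x,B=y) over the conditioning event gives 145/43.
E[A | B ∈ {0, 1, 4}] = (145/43) / (38/43) = 145/38.

145/38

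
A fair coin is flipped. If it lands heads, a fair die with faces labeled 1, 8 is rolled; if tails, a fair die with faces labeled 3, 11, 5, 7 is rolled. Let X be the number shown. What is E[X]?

11/2

E[X | heads] = (1+8)/2 = 9/2.
E[X | tails] = (3+11+5+7)/4 = 13/2.
E[X] = (1/2)·(9/2) + (1/2)·(13/2) = 11/2.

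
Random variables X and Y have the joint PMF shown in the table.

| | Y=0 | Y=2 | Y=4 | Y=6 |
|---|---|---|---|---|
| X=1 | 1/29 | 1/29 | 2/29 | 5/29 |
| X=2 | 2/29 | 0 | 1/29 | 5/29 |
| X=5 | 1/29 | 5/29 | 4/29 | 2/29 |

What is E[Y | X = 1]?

40/9

P(X = 1) = 9/29.
Σ Y·P over the event = 0·(1/29) + 2·(1/29) + 4·(2/29) + 6·(5/29) = 40/29.
E[Y | X = 1] = (40/29) / (9/29) = 40/9.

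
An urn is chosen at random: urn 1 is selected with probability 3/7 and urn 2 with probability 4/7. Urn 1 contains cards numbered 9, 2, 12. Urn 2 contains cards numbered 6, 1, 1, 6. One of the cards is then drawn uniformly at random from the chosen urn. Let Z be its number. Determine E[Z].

E[Z | urn 1] = (9+2+12)/3 = 23/3.
E[Z | urn 2] = (6+1+1+6)/4 = 7/2.
By the law of total expectation,
E[Z] = (3/7)·(23/3) + (4/7)·(7/2) = 37/7.

37/7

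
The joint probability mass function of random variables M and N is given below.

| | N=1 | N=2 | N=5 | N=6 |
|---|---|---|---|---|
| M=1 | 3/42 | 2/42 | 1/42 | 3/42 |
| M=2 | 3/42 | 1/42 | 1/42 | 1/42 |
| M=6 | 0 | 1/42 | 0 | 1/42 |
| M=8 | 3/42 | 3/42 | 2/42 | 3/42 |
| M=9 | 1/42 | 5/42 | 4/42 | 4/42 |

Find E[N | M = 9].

55/14

P(M = 9) = 1/3.
Σ N·P over the event = 1·(1/42) + 2·(5/42) + 5·(4/42) + 6·(4/42) = 55/42.
E[N | M = 9] = (55/42) / (1/3) = 55/14.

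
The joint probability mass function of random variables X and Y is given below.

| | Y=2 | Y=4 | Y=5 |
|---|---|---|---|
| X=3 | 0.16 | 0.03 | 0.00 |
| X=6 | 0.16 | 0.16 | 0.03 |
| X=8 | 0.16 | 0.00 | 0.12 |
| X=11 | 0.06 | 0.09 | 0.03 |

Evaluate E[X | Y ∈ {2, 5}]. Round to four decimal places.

P(Y ∈ {2, 5}) = 0.72.
Σ X·P over the event = 3·(0.16) + 6·(0.16) + 6·(0.03) + 8·(0.16) + 8·(0.12) + 11·(0.06) + 11·(0.03) = 4.85.
E[X | Y ∈ {2, 5}] = (4.85) / (0.72) = 6.7361.

6.7361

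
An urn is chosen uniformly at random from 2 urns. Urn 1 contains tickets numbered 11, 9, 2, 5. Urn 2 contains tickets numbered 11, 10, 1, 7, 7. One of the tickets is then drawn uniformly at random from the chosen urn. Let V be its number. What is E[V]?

279/40

E[V | urn 1] = (11+9+2+5)/4 = 27/4.
E[V | urn 2] = (11+10+1+7+7)/5 = 36/5.
By the law of total expectation,
E[V] = (1/2)·(27/4) + (1/2)·(36/5) = 279/40.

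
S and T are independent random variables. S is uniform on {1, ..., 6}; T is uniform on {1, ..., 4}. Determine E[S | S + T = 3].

3/2

Outcomes with S + T = 3: (1,2), (2,1), each with probability 1/24.
E[S | S + T = 3] = (1 + 2) / 2 = 3/2.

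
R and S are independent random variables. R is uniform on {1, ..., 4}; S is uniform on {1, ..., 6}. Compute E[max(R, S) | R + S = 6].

Outcomes with R + S = 6: (1,5), (2,4), (3,3), (4,2), each with probability 1/24.
E[max(R, S) | R + S = 6] = (5 + 4 + 3 + 4) / 4 = 4.

4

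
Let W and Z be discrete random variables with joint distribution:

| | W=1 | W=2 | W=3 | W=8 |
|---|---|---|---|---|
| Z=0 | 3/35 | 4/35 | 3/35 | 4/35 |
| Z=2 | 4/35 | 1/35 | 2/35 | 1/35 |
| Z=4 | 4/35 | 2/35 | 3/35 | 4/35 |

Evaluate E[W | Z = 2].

5/2

P(Z = 2) = 8/35.
Summing W·P(W=x,Z=y) over the conditioning event gives 4/7.
E[W | Z = 2] = (4/7) / (8/35) = 5/2.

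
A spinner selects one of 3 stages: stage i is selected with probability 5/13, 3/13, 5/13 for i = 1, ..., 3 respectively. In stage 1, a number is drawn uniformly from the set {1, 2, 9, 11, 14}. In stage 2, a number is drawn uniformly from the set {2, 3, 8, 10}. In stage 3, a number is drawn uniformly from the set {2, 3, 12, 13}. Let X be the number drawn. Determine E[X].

367/52

E[X | stage 1] = (1+2+9+11+14)/5 = 37/5.
E[X | stage 2] = (2+3+8+10)/4 = 23/4.
E[X | stage 3] = (2+3+12+13)/4 = 15/2.
E[X] = (5/13)·(37/5) + (3/13)·(23/4) + (5/13)·(15/2) = 367/52.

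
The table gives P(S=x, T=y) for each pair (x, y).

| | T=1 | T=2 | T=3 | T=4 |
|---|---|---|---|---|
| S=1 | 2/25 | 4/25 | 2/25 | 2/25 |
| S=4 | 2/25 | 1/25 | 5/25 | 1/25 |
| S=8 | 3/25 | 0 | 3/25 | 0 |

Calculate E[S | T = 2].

8/5

P(T = 2) = 1/5.
Σ S·P over the event = 1·(4/25) + 4·(1/25) = 8/25.
E[S | T = 2] = (8/25) / (1/5) = 8/5.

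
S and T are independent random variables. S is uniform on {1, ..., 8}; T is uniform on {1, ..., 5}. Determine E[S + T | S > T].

42/5

P(S > T) = 5/8.
Summing (S+T)·P(x,y) over outcomes with S > T gives 21/4.
E[S + T | S > T] = (21/4) / (5/8) = 42/5.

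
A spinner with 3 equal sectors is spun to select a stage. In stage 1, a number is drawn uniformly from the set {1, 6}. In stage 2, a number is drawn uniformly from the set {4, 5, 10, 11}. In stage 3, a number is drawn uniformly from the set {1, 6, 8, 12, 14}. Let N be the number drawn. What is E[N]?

32/5

E[N | stage 1] = (1+6)/2 = 7/2.
E[N | stage 2] = (4+5+10+11)/4 = 15/2.
E[N | stage 3] = (1+6+8+12+14)/5 = 41/5.
By the law of total expectation,
E[N] = (1/3)·(7/2) + (1/3)·(15/2) + (1/3)·(41/5) = 32/5.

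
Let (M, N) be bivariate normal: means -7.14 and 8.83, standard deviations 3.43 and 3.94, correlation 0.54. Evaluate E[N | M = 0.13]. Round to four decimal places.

The regression of N on M has slope ρ·σ_N/σ_M and passes through (μ_M, μ_N).
E[N | M=0.13] = 8.83 + (0.54)·(3.94/3.43)·(0.13 − (-7.14)) = 8.83 + (0.62029)·(7.27) = 13.3395.

13.3395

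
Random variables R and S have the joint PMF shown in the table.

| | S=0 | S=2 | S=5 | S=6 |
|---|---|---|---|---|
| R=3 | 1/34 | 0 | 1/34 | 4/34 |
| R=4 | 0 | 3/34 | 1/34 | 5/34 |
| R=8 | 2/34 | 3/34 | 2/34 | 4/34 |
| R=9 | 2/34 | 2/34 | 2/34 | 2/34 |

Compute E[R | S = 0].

P(S = 0) = 5/34.
Σ R·P over the event = 3·(1/34) + 8·(2/34) + 9·(2/34) = 37/34.
E[R | S = 0] = (37/34) / (5/34) = 37/5.

37/5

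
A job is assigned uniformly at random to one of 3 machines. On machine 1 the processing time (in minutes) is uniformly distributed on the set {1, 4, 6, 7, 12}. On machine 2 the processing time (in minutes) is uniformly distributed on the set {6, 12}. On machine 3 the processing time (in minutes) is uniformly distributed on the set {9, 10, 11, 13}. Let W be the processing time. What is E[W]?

103/12

E[W | machine 1] = (1+4+6+7+12)/5 = 6.
E[W | machine 2] = (6+12)/2 = 9.
E[W | machine 3] = (9+10+11+13)/4 = 43/4.
E[W] = (1/3)·(6) + (1/3)·(9) + (1/3)·(43/4) = 103/12.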